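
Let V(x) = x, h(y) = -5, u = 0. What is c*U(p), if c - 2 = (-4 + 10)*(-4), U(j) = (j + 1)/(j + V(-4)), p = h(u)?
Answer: -88/9 ≈ -9.7778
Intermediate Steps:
p = -5
U(j) = (1 + j)/(-4 + j) (U(j) = (j + 1)/(j - 4) = (1 + j)/(-4 + j))
c = -22 (c = 2 + (-4 + 10)*(-4) = 2 + 6*(-4) = 2 - 24 = -22)
c*U(p) = -22*(1 - 5)/(-4 - 5) = -22*(-4)/(-9) = -(-22)*(-4)/9 = -22*4/9 = -88/9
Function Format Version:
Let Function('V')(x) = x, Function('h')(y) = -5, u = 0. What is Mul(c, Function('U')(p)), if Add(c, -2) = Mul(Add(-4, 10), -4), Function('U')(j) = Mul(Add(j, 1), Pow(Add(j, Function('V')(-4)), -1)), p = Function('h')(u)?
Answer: Rational(-88, 9) ≈ -9.7778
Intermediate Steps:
p = -5
Function('U')(j) = Mul(Pow(Add(-4, j), -1), Add(1, j)) (Function('U')(j) = Mul(Add(j, 1), Pow(Add(j, -4), -1)) = Mul(Add(1, j), Pow(Add(-4, j), -1)) = Mul(Pow(Add(-4, j), -1), Add(1, j)))
c = -22 (c = Add(2, Mul(Add(-4, 10), -4)) = Add(2, Mul(6, -4)) = Add(2, -24) = -22)
Mul(c, Function('U')(p)) = Mul(-22, Mul(Pow(Add(-4, -5), -1), Add(1, -5))) = Mul(-22, Mul(Pow(-9, -1), -4)) = Mul(-22, Mul(Rational(-1, 9), -4)) = Mul(-22, Rational(4, 9)) = Rational(-88, 9)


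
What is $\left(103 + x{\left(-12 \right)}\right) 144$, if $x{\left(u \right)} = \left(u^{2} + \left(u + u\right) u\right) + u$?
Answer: $75312$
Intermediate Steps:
$x{\left(u \right)} = u + 3 u^{2}$ ($x{\left(u \right)} = \left(u^{2} + 2 u u\right) + u = \left(u^{2} + 2 u^{2}\right) + u = 3 u^{2} + u = u + 3 u^{2}$)
$\left(103 + x{\left(-12 \right)}\right) 144 = \left(103 - 12 \left(1 + 3 \left(-12\right)\right)\right) 144 = \left(103 - 12 \left(1 - 36\right)\right) 144 = \left(103 - -420\right) 144 = \left(103 + 420\right) 144 = 523 \cdot 144 = 75312$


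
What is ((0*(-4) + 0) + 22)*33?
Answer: 726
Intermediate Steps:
((0*(-4) + 0) + 22)*33 = ((0 + 0) + 22)*33 = (0 + 22)*33 = 22*33 = 726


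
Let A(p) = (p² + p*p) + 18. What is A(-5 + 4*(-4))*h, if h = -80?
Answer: -72000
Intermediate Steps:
A(p) = 18 + 2*p² (A(p) = (p² + p²) + 18 = 2*p² + 18 = 18 + 2*p²)
A(-5 + 4*(-4))*h = (18 + 2*(-5 + 4*(-4))²)*(-80) = (18 + 2*(-5 - 16)²)*(-80) = (18 + 2*(-21)²)*(-80) = (18 + 2*441)*(-80) = (18 + 882)*(-80) = 900*(-80) = -72000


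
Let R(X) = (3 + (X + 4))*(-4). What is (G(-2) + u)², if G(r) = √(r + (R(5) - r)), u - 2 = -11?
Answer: 33 - 72*I*√3 ≈ 33.0 - 124.71*I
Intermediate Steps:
R(X) = -28 - 4*X (R(X) = (3 + (4 + X))*(-4) = (7 + X)*(-4) = -28 - 4*X)
u = -9 (u = 2 - 11 = -9)
G(r) = 4*I*√3 (G(r) = √(r + ((-28 - 4*5) - r)) = √(r + ((-28 - 20) - r)) = √(r + (-48 - r)) = √(-48) = 4*I*√3)
(G(-2) + u)² = (4*I*√3 - 9)² = (-9 + 4*I*√3)²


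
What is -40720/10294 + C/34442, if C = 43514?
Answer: -238636281/88636487 ≈ -2.6923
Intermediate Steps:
-40720/10294 + C/34442 = -40720/10294 + 43514/34442 = -40720*1/10294 + 43514*(1/34442) = -20360/5147 + 21757/17221 = -238636281/88636487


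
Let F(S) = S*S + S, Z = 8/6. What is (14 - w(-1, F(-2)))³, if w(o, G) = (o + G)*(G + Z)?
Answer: 32768/27 ≈ 1213.6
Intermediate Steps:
Z = 4/3 (Z = 8*(⅙) = 4/3 ≈ 1.3333)
F(S) = S + S² (F(S) = S² + S = S + S²)
w(o, G) = (4/3 + G)*(G + o) (w(o, G) = (o + G)*(G + 4/3) = (G + o)*(4/3 + G) = (4/3 + G)*(G + o))
(14 - w(-1, F(-2)))³ = (14 - ((-2*(1 - 2))² + 4*(-2*(1 - 2))/3 + (4/3)*(-1) - 2*(1 - 2)*(-1)))³ = (14 - ((-2*(-1))² + 4*(-2*(-1))/3 - 4/3 - 2*(-1)*(-1)))³ = (14 - (2² + (4/3)*2 - 4/3 + 2*(-1)))³ = (14 - (4 + 8/3 - 4/3 - 2))³ = (14 - 1*10/3)³ = (14 - 10/3)³ = (32/3)³ = 32768/27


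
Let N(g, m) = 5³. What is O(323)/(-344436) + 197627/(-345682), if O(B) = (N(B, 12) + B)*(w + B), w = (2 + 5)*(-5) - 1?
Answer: -28129065551/29766331338 ≈ -0.94500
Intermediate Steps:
N(g, m) = 125
w = -36 (w = 7*(-5) - 1 = -35 - 1 = -36)
O(B) = (-36 + B)*(125 + B) (O(B) = (125 + B)*(-36 + B) = (-36 + B)*(125 + B))
O(323)/(-344436) + 197627/(-345682) = (-4500 + 323² + 89*323)/(-344436) + 197627/(-345682) = (-4500 + 104329 + 28747)*(-1/344436) + 197627*(-1/345682) = 128576*(-1/344436) - 197627/345682 = -32144/86109 - 197627/345682 = -28129065551/29766331338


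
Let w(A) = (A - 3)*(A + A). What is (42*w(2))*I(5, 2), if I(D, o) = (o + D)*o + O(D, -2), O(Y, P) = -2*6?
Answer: -336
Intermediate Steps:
w(A) = 2*A*(-3 + A) (w(A) = (-3 + A)*(2*A) = 2*A*(-3 + A))
O(Y, P) = -12
I(D, o) = -12 + o*(D + o) (I(D, o) = (o + D)*o - 12 = (D + o)*o - 12 = o*(D + o) - 12 = -12 + o*(D + o))
(42*w(2))*I(5, 2) = (42*(2*2*(-3 + 2)))*(-12 + 2² + 5*2) = (42*(2*2*(-1)))*(-12 + 4 + 10) = (42*(-4))*2 = -168*2 = -336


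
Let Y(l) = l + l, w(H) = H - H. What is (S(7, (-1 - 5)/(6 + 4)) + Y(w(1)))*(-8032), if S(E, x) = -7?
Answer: 56224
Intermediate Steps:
w(H) = 0
Y(l) = 2*l
(S(7, (-1 - 5)/(6 + 4)) + Y(w(1)))*(-8032) = (-7 + 2*0)*(-8032) = (-7 + 0)*(-8032) = -7*(-8032) = 56224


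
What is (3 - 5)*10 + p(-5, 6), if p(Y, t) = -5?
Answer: -25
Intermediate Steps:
(3 - 5)*10 + p(-5, 6) = (3 - 5)*10 - 5 = -2*10 - 5 = -20 - 5 = -25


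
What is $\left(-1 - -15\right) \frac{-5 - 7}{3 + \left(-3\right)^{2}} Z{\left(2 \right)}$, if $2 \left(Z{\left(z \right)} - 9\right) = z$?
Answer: $-140$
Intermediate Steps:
$Z{\left(z \right)} = 9 + \frac{z}{2}$
$\left(-1 - -15\right) \frac{-5 - 7}{3 + \left(-3\right)^{2}} Z{\left(2 \right)} = \left(-1 - -15\right) \frac{-5 - 7}{3 + \left(-3\right)^{2}} \left(9 + \frac{1}{2} \cdot 2\right) = \left(-1 + 15\right) \left(- \frac{12}{3 + 9}\right) \left(9 + 1\right) = 14 \left(- \frac{12}{12}\right) 10 = 14 \left(\left(-12\right) \frac{1}{12}\right) 10 = 14 \left(-1\right) 10 = \left(-14\right) 10 = -140$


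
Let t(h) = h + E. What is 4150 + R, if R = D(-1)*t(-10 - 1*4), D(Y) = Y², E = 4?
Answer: 4140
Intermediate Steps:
t(h) = 4 + h (t(h) = h + 4 = 4 + h)
R = -10 (R = (-1)²*(4 + (-10 - 1*4)) = 1*(4 + (-10 - 4)) = 1*(4 - 14) = 1*(-10) = -10)
4150 + R = 4150 - 10 = 4140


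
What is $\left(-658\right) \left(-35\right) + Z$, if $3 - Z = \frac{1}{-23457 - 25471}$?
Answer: $\frac{1126958625}{48928} \approx 23033.0$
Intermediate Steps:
$Z = \frac{146785}{48928}$ ($Z = 3 - \frac{1}{-23457 - 25471} = 3 - \frac{1}{-48928} = 3 - - \frac{1}{48928} = 3 + \frac{1}{48928} = \frac{146785}{48928} \approx 3.0$)
$\left(-658\right) \left(-35\right) + Z = \left(-658\right) \left(-35\right) + \frac{146785}{48928} = 23030 + \frac{146785}{48928} = \frac{1126958625}{48928}$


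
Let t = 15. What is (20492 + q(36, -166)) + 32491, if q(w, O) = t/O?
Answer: 8795163/166 ≈ 52983.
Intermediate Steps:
q(w, O) = 15/O
(20492 + q(36, -166)) + 32491 = (20492 + 15/(-166)) + 32491 = (20492 + 15*(-1/166)) + 32491 = (20492 - 15/166) + 32491 = 3401657/166 + 32491 = 8795163/166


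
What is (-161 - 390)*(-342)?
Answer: 188442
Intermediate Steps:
(-161 - 390)*(-342) = -551*(-342) = 188442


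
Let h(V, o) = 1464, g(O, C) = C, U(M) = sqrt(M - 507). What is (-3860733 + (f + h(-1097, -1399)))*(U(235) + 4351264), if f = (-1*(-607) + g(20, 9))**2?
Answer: -15141585033632 - 13919252*I*sqrt(17) ≈ -1.5142e+13 - 5.7391e+7*I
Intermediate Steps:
U(M) = sqrt(-507 + M)
f = 379456 (f = (-1*(-607) + 9)**2 = (607 + 9)**2 = 616**2 = 379456)
(-3860733 + (f + h(-1097, -1399)))*(U(235) + 4351264) = (-3860733 + (379456 + 1464))*(sqrt(-507 + 235) + 4351264) = (-3860733 + 380920)*(sqrt(-272) + 4351264) = -3479813*(4*I*sqrt(17) + 4351264) = -3479813*(4351264 + 4*I*sqrt(17)) = -15141585033632 - 13919252*I*sqrt(17)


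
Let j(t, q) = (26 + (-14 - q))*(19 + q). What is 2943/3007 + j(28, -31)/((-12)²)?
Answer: -93985/36084 ≈ -2.6046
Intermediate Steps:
j(t, q) = (12 - q)*(19 + q)
2943/3007 + j(28, -31)/((-12)²) = 2943/3007 + (228 - 1*(-31)² - 7*(-31))/((-12)²) = 2943*(1/3007) + (228 - 1*961 + 217)/144 = 2943/3007 + (228 - 961 + 217)*(1/144) = 2943/3007 - 516*1/144 = 2943/3007 - 43/12 = -93985/36084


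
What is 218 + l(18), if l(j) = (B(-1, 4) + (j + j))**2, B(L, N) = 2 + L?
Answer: 1587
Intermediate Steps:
l(j) = (1 + 2*j)**2 (l(j) = ((2 - 1) + (j + j))**2 = (1 + 2*j)**2)
218 + l(18) = 218 + (1 + 2*18)**2 = 218 + (1 + 36)**2 = 218 + 37**2 = 218 + 1369 = 1587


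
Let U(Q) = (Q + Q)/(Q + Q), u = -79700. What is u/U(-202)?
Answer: -79700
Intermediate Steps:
U(Q) = 1 (U(Q) = (2*Q)/((2*Q)) = (2*Q)*(1/(2*Q)) = 1)
u/U(-202) = -79700/1 = -79700*1 = -79700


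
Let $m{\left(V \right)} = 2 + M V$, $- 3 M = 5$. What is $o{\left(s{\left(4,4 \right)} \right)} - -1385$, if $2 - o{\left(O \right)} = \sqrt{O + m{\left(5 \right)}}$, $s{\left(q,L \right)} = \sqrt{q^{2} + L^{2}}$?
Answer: $1387 - \frac{\sqrt{-57 + 36 \sqrt{2}}}{3} \approx 1387.0 - 0.82248 i$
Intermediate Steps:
$M = - \frac{5}{3}$ ($M = \left(- \frac{1}{3}\right) 5 = - \frac{5}{3} \approx -1.6667$)
$s{\left(q,L \right)} = \sqrt{L^{2} + q^{2}}$
$m{\left(V \right)} = 2 - \frac{5 V}{3}$
$o{\left(O \right)} = 2 - \sqrt{- \frac{19}{3} + O}$ ($o{\left(O \right)} = 2 - \sqrt{O + \left(2 - \frac{25}{3}\right)} = 2 - \sqrt{O - \frac{19}{3}} = 2 - \sqrt{- \frac{19}{3} + O}$)
$o{\left(s{\left(4,4 \right)} \right)} - -1385 = \left(2 - \frac{\sqrt{-57 + 9 \sqrt{4^{2} + 4^{2}}}}{3}\right) - -1385 = \left(2 - \frac{\sqrt{-57 + 9 \sqrt{16 + 16}}}{3}\right) + 1385 = \left(2 - \frac{\sqrt{-57 + 9 \sqrt{32}}}{3}\right) + 1385 = \left(2 - \frac{\sqrt{-57 + 9 \cdot 4 \sqrt{2}}}{3}\right) + 1385 = \left(2 - \frac{\sqrt{-57 + 36 \sqrt{2}}}{3}\right) + 1385 = 1387 - \frac{\sqrt{-57 + 36 \sqrt{2}}}{3}$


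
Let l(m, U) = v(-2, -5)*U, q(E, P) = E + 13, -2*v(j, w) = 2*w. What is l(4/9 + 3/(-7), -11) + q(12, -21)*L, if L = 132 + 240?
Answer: 9245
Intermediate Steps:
v(j, w) = -w
q(E, P) = 13 + E
L = 372
l(m, U) = 5*U (l(m, U) = (-1*(-5))*U = 5*U)
l(4/9 + 3/(-7), -11) + q(12, -21)*L = 5*(-11) + (13 + 12)*372 = -55 + 25*372 = -55 + 9300 = 9245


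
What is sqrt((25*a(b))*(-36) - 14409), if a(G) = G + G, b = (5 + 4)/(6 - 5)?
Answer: 3*I*sqrt(3401) ≈ 174.95*I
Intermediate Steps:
b = 9 (b = 9/1 = 9*1 = 9)
a(G) = 2*G
sqrt((25*a(b))*(-36) - 14409) = sqrt((25*(2*9))*(-36) - 14409) = sqrt((25*18)*(-36) - 14409) = sqrt(450*(-36) - 14409) = sqrt(-16200 - 14409) = sqrt(-30609) = 3*I*sqrt(3401)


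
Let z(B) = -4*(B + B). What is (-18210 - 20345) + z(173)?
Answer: -39939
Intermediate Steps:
z(B) = -8*B
(-18210 - 20345) + z(173) = (-18210 - 20345) - 8*173 = -38555 - 1384 = -39939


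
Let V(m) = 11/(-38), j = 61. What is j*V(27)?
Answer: -671/38 ≈ -17.658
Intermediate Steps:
V(m) = -11/38 (V(m) = 11*(-1/38) = -11/38)
j*V(27) = 61*(-11/38) = -671/38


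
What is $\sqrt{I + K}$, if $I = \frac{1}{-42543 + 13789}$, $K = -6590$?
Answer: $\frac{i \sqrt{5448562709194}}{28754} \approx 81.179 i$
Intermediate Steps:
$I = - \frac{1}{28754}$ ($I = \frac{1}{-28754} = - \frac{1}{28754} \approx -3.4778 \cdot 10^{-5}$)
$\sqrt{I + K} = \sqrt{- \frac{1}{28754} - 6590} = \sqrt{- \frac{189488861}{28754}} = \frac{i \sqrt{5448562709194}}{28754}$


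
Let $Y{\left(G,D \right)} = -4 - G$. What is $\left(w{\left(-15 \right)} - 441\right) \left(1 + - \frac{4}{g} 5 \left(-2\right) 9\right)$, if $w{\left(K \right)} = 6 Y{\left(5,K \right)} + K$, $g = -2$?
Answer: $91290$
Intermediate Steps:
$w{\left(K \right)} = -54 + K$ ($w{\left(K \right)} = 6 \left(-4 - 5\right) + K = 6 \left(-9\right) + K = -54 + K$)
$\left(w{\left(-15 \right)} - 441\right) \left(1 + - \frac{4}{g} 5 \left(-2\right) 9\right) = \left(\left(-54 - 15\right) - 441\right) \left(1 + - \frac{4}{-2} \cdot 5 \left(-2\right) 9\right) = \left(-69 - 441\right) \left(1 + \left(-4\right) \left(- \frac{1}{2}\right) 5 \left(-2\right) 9\right) = - 510 \left(1 + 2 \cdot 5 \left(-2\right) 9\right) = - 510 \left(1 + 10 \left(-2\right) 9\right) = - 510 \left(1 - 180\right) = \left(-510\right) \left(-179\right) = 91290$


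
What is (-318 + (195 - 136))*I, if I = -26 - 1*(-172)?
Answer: -37814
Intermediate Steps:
I = 146 (I = -26 + 172 = 146)
(-318 + (195 - 136))*I = (-318 + (195 - 136))*146 = (-318 + 59)*146 = -259*146 = -37814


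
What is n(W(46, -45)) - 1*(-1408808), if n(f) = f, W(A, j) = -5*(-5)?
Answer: 1408833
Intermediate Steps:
W(A, j) = 25
n(W(46, -45)) - 1*(-1408808) = 25 - 1*(-1408808) = 25 + 1408808 = 1408833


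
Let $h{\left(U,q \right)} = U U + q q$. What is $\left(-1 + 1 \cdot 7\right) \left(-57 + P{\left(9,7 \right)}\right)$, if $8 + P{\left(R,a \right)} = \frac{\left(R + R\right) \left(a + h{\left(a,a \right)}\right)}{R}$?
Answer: $870$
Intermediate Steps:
$h{\left(U,q \right)} = U^{2} + q^{2}$
$P{\left(R,a \right)} = -8 + 2 a + 4 a^{2}$ ($P{\left(R,a \right)} = -8 + \frac{\left(R + R\right) \left(a + \left(a^{2} + a^{2}\right)\right)}{R} = -8 + \frac{2 R \left(a + 2 a^{2}\right)}{R} = -8 + \left(2 a + 4 a^{2}\right) = -8 + 2 a + 4 a^{2}$)
$\left(-1 + 1 \cdot 7\right) \left(-57 + P{\left(9,7 \right)}\right) = \left(-1 + 1 \cdot 7\right) \left(-57 + \left(-8 + 2 \cdot 7 + 4 \cdot 7^{2}\right)\right) = \left(-1 + 7\right) \left(-57 + \left(-8 + 14 + 4 \cdot 49\right)\right) = 6 \left(-57 + \left(-8 + 14 + 196\right)\right) = 6 \left(-57 + 202\right) = 6 \cdot 145 = 870$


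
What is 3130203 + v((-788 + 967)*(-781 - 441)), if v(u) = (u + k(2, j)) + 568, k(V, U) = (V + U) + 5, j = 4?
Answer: 2912044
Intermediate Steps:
k(V, U) = 5 + U + V (k(V, U) = (U + V) + 5 = 5 + U + V)
v(u) = 579 + u (v(u) = (u + (5 + 4 + 2)) + 568 = (u + 11) + 568 = (11 + u) + 568 = 579 + u)
3130203 + v((-788 + 967)*(-781 - 441)) = 3130203 + (579 + (-788 + 967)*(-781 - 441)) = 3130203 + (579 + 179*(-1222)) = 3130203 + (579 - 218738) = 3130203 - 218159 = 2912044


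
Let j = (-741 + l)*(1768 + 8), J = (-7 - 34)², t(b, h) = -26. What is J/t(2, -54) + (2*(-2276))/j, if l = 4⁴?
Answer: -45244619/699855 ≈ -64.649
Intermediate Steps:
l = 256
J = 1681 (J = (-41)² = 1681)
j = -861360 (j = (-741 + 256)*(1768 + 8) = -485*1776 = -861360)
J/t(2, -54) + (2*(-2276))/j = 1681/(-26) + (2*(-2276))/(-861360) = 1681*(-1/26) - 4552*(-1/861360) = -1681/26 + 569/107670 = -45244619/699855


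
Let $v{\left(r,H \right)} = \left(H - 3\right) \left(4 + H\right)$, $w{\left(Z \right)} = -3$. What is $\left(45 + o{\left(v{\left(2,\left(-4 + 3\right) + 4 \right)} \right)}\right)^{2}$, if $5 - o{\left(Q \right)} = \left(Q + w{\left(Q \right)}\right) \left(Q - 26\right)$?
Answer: $784$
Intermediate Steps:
$v{\left(r,H \right)} = \left(-3 + H\right) \left(4 + H\right)$
$o{\left(Q \right)} = 5 - \left(-26 + Q\right) \left(-3 + Q\right)$ ($o{\left(Q \right)} = 5 - \left(Q - 3\right) \left(Q - 26\right) = 5 - \left(-3 + Q\right) \left(-26 + Q\right) = 5 - \left(-26 + Q\right) \left(-3 + Q\right)$)
$\left(45 + o{\left(v{\left(2,\left(-4 + 3\right) + 4 \right)} \right)}\right)^{2} = \left(45 - \left(73 + \left(-12 + \left(\left(-4 + 3\right) + 4\right) + \left(\left(-4 + 3\right) + 4\right)^{2}\right)^{2} - 29 \left(-12 + \left(\left(-4 + 3\right) + 4\right) + \left(\left(-4 + 3\right) + 4\right)^{2}\right)\right)\right)^{2} = \left(45 - \left(73 + \left(-12 + \left(-1 + 4\right) + \left(-1 + 4\right)^{2}\right)^{2} - 29 \left(-12 + \left(-1 + 4\right) + \left(-1 + 4\right)^{2}\right)\right)\right)^{2} = \left(45 - \left(73 + \left(-12 + 3 + 3^{2}\right)^{2} - 29 \left(-12 + 3 + 3^{2}\right)\right)\right)^{2} = \left(45 - \left(73 + \left(-12 + 3 + 9\right)^{2} - 29 \left(-12 + 3 + 9\right)\right)\right)^{2} = \left(45 - 73\right)^{2} = \left(-28\right)^{2} = 784$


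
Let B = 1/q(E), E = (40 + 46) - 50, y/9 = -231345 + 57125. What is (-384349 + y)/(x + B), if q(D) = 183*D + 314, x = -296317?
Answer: 13474974758/2045179933 ≈ 6.5887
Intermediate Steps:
y = -1567980 (y = 9*(-231345 + 57125) = 9*(-174220) = -1567980)
E = 36 (E = 86 - 50 = 36)
q(D) = 314 + 183*D
B = 1/6902 (B = 1/(314 + 183*36) = 1/(314 + 6588) = 1/6902 ≈ 0.00014489)
(-384349 + y)/(x + B) = (-384349 - 1567980)/(-296317 + 1/6902) = -1952329/(-2045179933/6902) = -1952329*(-6902/2045179933) = 13474974758/2045179933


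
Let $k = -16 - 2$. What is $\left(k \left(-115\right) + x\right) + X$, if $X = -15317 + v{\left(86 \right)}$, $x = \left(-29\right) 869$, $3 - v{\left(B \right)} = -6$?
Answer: $-38439$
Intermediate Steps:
$v{\left(B \right)} = 9$ ($v{\left(B \right)} = 3 - -6 = 3 + 6 = 9$)
$k = -18$ ($k = -16 - 2 = -18$)
$x = -25201$
$X = -15308$ ($X = -15317 + 9 = -15308$)
$\left(k \left(-115\right) + x\right) + X = \left(\left(-18\right) \left(-115\right) - 25201\right) - 15308 = \left(2070 - 25201\right) - 15308 = -23131 - 15308 = -38439$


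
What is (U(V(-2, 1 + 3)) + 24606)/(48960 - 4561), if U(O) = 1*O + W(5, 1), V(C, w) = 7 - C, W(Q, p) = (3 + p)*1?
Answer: 24619/44399 ≈ 0.55449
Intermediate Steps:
W(Q, p) = 3 + p
U(O) = 4 + O (U(O) = 1*O + (3 + 1) = O + 4 = 4 + O)
(U(V(-2, 1 + 3)) + 24606)/(48960 - 4561) = ((4 + (7 - 1*(-2))) + 24606)/(48960 - 4561) = ((4 + (7 + 2)) + 24606)/44399 = ((4 + 9) + 24606)*(1/44399) = (13 + 24606)*(1/44399) = 24619*(1/44399) = 24619/44399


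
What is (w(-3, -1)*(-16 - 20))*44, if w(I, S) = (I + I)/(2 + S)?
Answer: 9504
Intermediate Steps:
w(I, S) = 2*I/(2 + S) (w(I, S) = (2*I)/(2 + S) = 2*I/(2 + S))
(w(-3, -1)*(-16 - 20))*44 = ((2*(-3)/(2 - 1))*(-16 - 20))*44 = ((2*(-3)/1)*(-36))*44 = ((2*(-3)*1)*(-36))*44 = -6*(-36)*44 = 216*44 = 9504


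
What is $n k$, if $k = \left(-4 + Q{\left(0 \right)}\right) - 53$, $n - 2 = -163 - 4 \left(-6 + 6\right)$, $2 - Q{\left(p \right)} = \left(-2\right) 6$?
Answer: $6923$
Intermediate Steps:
$Q{\left(p \right)} = 14$ ($Q{\left(p \right)} = 2 - \left(-2\right) 6 = 2 - -12 = 2 + 12 = 14$)
$n = -161$ ($n = 2 - \left(163 + 4 \left(-6 + 6\right)\right) = 2 - \left(163 + 4 \cdot 0\right) = 2 - 163 = -161$)
$k = -43$ ($k = \left(-4 + 14\right) - 53 = 10 - 53 = -43$)
$n k = \left(-161\right) \left(-43\right) = 6923$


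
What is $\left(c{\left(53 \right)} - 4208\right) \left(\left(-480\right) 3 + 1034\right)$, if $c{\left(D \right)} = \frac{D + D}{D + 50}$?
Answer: $\frac{175927108}{103} \approx 1.708 \cdot 10^{6}$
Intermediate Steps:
$c{\left(D \right)} = \frac{2 D}{50 + D}$
$\left(c{\left(53 \right)} - 4208\right) \left(\left(-480\right) 3 + 1034\right) = \left(2 \cdot 53 \frac{1}{50 + 53} - 4208\right) \left(\left(-480\right) 3 + 1034\right) = \left(2 \cdot 53 \cdot \frac{1}{103} - 4208\right) \left(-1440 + 1034\right) = \left(2 \cdot 53 \cdot \frac{1}{103} - 4208\right) \left(-406\right) = \left(\frac{106}{103} - 4208\right) \left(-406\right) = \left(- \frac{433318}{103}\right) \left(-406\right) = \frac{175927108}{103}$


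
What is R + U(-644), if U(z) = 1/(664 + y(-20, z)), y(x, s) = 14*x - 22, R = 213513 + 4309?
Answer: 78851565/362 ≈ 2.1782e+5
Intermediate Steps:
R = 217822
y(x, s) = -22 + 14*x
U(z) = 1/362 (U(z) = 1/(664 + (-22 + 14*(-20))) = 1/(664 + (-22 - 280)) = 1/(664 - 302) = 1/362)
R + U(-644) = 217822 + 1/362 = 78851565/362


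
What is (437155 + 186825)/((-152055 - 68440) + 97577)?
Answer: -311990/61459 ≈ -5.0764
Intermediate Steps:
(437155 + 186825)/((-152055 - 68440) + 97577) = 623980/(-220495 + 97577) = 623980/(-122918) = 623980*(-1/122918) = -311990/61459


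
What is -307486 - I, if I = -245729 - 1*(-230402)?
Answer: -292159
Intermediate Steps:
I = -15327 (I = -245729 + 230402 = -15327)
-307486 - I = -307486 - 1*(-15327) = -307486 + 15327 = -292159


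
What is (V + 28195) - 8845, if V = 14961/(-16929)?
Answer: 109187063/5643 ≈ 19349.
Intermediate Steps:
V = -4987/5643 (V = 14961*(-1/16929) = -4987/5643 ≈ -0.88375)
(V + 28195) - 8845 = (-4987/5643 + 28195) - 8845 = 159099398/5643 - 8845 = 109187063/5643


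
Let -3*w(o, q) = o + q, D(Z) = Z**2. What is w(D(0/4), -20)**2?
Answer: 400/9 ≈ 44.444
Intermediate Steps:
w(o, q) = -o/3 - q/3 (w(o, q) = -(o + q)/3 = -o/3 - q/3)
w(D(0/4), -20)**2 = (-(0/4)**2/3 - 1/3*(-20))**2 = (-(0*(1/4))**2/3 + 20/3)**2 = (-1/3*0**2 + 20/3)**2 = (-1/3*0 + 20/3)**2 = (0 + 20/3)**2 = (20/3)**2 = 400/9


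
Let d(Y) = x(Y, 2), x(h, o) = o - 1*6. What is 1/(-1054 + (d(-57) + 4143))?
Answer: 1/3085 ≈ 0.00032415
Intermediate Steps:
x(h, o) = -6 + o (x(h, o) = o - 6 = -6 + o)
d(Y) = -4 (d(Y) = -6 + 2 = -4)
1/(-1054 + (d(-57) + 4143)) = 1/(-1054 + (-4 + 4143)) = 1/(-1054 + 4139) = 1/3085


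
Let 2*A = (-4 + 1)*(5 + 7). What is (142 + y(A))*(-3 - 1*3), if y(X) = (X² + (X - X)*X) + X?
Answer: -2688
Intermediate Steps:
A = -18 (A = ((-4 + 1)*(5 + 7))/2 = (-3*12)/2 = (½)*(-36) = -18)
y(X) = X + X² (y(X) = (X² + 0*X) + X = (X² + 0) + X = X² + X = X + X²)
(142 + y(A))*(-3 - 1*3) = (142 - 18*(1 - 18))*(-3 - 1*3) = (142 - 18*(-17))*(-3 - 3) = (142 + 306)*(-6) = 448*(-6) = -2688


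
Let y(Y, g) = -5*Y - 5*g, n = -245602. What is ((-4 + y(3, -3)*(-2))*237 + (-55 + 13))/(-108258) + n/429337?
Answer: -4360556281/7746527491 ≈ -0.56290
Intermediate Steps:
((-4 + y(3, -3)*(-2))*237 + (-55 + 13))/(-108258) + n/429337 = ((-4 + (-5*3 - 5*(-3))*(-2))*237 + (-55 + 13))/(-108258) - 245602/429337 = ((-4 + (-15 + 15)*(-2))*237 - 42)*(-1/108258) - 245602*1/429337 = ((-4 + 0*(-2))*237 - 42)*(-1/108258) - 245602/429337 = ((-4 + 0)*237 - 42)*(-1/108258) - 245602/429337 = (-4*237 - 42)*(-1/108258) - 245602/429337 = (-948 - 42)*(-1/108258) - 245602/429337 = -990*(-1/108258) - 245602/429337 = 165/18043 - 245602/429337 = -4360556281/7746527491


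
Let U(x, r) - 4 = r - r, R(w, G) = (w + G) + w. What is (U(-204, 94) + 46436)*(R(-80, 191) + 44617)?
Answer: 2073453120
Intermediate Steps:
R(w, G) = G + 2*w (R(w, G) = (G + w) + w = G + 2*w)
U(x, r) = 4 (U(x, r) = 4 + (r - r) = 4 + 0 = 4)
(U(-204, 94) + 46436)*(R(-80, 191) + 44617) = (4 + 46436)*((191 + 2*(-80)) + 44617) = 46440*((191 - 160) + 44617) = 46440*(31 + 44617) = 46440*44648 = 2073453120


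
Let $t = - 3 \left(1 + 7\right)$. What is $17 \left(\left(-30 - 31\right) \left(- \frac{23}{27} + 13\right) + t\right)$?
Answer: $- \frac{351152}{27} \approx -13006.0$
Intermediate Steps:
$t = -24$ ($t = \left(-3\right) 8 = -24$)
$17 \left(\left(-30 - 31\right) \left(- \frac{23}{27} + 13\right) + t\right) = 17 \left(\left(-30 - 31\right) \left(- \frac{23}{27} + 13\right) - 24\right) = 17 \left(- 61 \left(\left(-23\right) \frac{1}{27} + 13\right) - 24\right) = 17 \left(- 61 \left(- \frac{23}{27} + 13\right) - 24\right) = 17 \left(\left(-61\right) \frac{328}{27} - 24\right) = 17 \left(- \frac{20008}{27} - 24\right) = 17 \left(- \frac{20656}{27}\right) = - \frac{351152}{27}$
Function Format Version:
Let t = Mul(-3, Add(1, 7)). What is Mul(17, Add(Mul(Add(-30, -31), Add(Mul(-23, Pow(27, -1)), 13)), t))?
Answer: Rational(-351152, 27) ≈ -13006.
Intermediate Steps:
t = -24 (t = Mul(-3, 8) = -24)
Mul(17, Add(Mul(Add(-30, -31), Add(Mul(-23, Pow(27, -1)), 13)), t)) = Mul(17, Add(Mul(Add(-30, -31), Add(Mul(-23, Pow(27, -1)), 13)), -24)) = Mul(17, Add(Mul(-61, Add(Mul(-23, Rational(1, 27)), 13)), -24)) = Mul(17, Add(Mul(-61, Add(Rational(-23, 27), 13)), -24)) = Mul(17, Add(Mul(-61, Rational(328, 27)), -24)) = Mul(17, Add(Rational(-20008, 27), -24)) = Mul(17, Rational(-20656, 27)) = Rational(-351152, 27)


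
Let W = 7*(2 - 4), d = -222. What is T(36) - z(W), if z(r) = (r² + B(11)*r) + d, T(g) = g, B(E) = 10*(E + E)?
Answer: 3142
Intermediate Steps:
B(E) = 20*E (B(E) = 10*(2*E) = 20*E)
W = -14 (W = 7*(-2) = -14)
z(r) = -222 + r² + 220*r (z(r) = (r² + (20*11)*r) - 222 = (r² + 220*r) - 222 = -222 + r² + 220*r)
T(36) - z(W) = 36 - (-222 + (-14)² + 220*(-14)) = 36 - (-222 + 196 - 3080) = 36 - 1*(-3106) = 36 + 3106 = 3142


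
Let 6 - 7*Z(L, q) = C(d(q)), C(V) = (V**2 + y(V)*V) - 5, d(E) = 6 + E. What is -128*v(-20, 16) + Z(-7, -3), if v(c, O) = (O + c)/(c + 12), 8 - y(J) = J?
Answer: -461/7 ≈ -65.857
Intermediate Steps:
y(J) = 8 - J
C(V) = -5 + V**2 + V*(8 - V) (C(V) = (V**2 + (8 - V)*V) - 5 = (V**2 + V*(8 - V)) - 5 = -5 + V**2 + V*(8 - V))
Z(L, q) = -37/7 - 8*q/7 (Z(L, q) = 6/7 - (-5 + 8*(6 + q))/7 = 6/7 - (-5 + (48 + 8*q))/7 = 6/7 - (43 + 8*q)/7 = 6/7 + (-43/7 - 8*q/7) = -37/7 - 8*q/7)
v(c, O) = (O + c)/(12 + c)
-128*v(-20, 16) + Z(-7, -3) = -128*(16 - 20)/(12 - 20) + (-37/7 - 8/7*(-3)) = -128*(-4)/(-8) + (-37/7 + 24/7) = -(-16)*(-4) - 13/7 = -128*1/2 - 13/7 = -64 - 13/7 = -461/7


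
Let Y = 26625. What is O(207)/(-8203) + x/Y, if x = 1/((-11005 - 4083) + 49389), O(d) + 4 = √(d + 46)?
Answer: 3653064703/7491505617375 - √253/8203 ≈ -0.0014514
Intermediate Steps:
O(d) = -4 + √(46 + d) (O(d) = -4 + √(d + 46) = -4 + √(46 + d))
x = 1/34301 (x = 1/(-15088 + 49389) = 1/34301 ≈ 2.9154e-5)
O(207)/(-8203) + x/Y = (-4 + √(46 + 207))/(-8203) + (1/34301)/26625 = (-4 + √253)*(-1/8203) + (1/34301)*(1/26625) = (4/8203 - √253/8203) + 1/913264125 = 3653064703/7491505617375 - √253/8203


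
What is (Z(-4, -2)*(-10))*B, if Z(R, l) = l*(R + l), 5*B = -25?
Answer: 600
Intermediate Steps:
B = -5 (B = (⅕)*(-25) = -5)
(Z(-4, -2)*(-10))*B = (-2*(-4 - 2)*(-10))*(-5) = (-2*(-6)*(-10))*(-5) = (12*(-10))*(-5) = -120*(-5) = 600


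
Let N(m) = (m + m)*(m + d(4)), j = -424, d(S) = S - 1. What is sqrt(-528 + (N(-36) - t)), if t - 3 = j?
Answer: sqrt(2269) ≈ 47.634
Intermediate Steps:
d(S) = -1 + S
N(m) = 2*m*(3 + m) (N(m) = (m + m)*(m + (-1 + 4)) = (2*m)*(m + 3) = (2*m)*(3 + m) = 2*m*(3 + m))
t = -421 (t = 3 - 424 = -421)
sqrt(-528 + (N(-36) - t)) = sqrt(-528 + (2*(-36)*(3 - 36) - 1*(-421))) = sqrt(-528 + (2*(-36)*(-33) + 421)) = sqrt(-528 + (2376 + 421)) = sqrt(-528 + 2797) = sqrt(2269)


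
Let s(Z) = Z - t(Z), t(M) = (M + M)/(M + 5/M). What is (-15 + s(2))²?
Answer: 15625/81 ≈ 192.90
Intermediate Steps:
t(M) = 2*M/(M + 5/M) (t(M) = (2*M)/(M + 5/M) = 2*M/(M + 5/M))
s(Z) = Z - 2*Z²/(5 + Z²)
(-15 + s(2))² = (-15 + 2*(5 + 2² - 2*2)/(5 + 2²))² = (-15 + 2*(5 + 4 - 4)/(5 + 4))² = (-15 + 2*5/9)² = (-15 + 2*(⅑)*5)² = (-15 + 10/9)² = (-125/9)² = 15625/81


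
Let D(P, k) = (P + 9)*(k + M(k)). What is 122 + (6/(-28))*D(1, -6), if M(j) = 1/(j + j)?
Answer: 3781/28 ≈ 135.04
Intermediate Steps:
M(j) = 1/(2*j)
D(P, k) = (9 + P)*(k + 1/(2*k)) (D(P, k) = (P + 9)*(k + 1/(2*k)) = (9 + P)*(k + 1/(2*k)))
122 + (6/(-28))*D(1, -6) = 122 + (6/(-28))*((1/2)*(9 + 1 + 2*(-6)**2*(9 + 1))/(-6)) = 122 + (6*(-1/28))*((1/2)*(-1/6)*(9 + 1 + 2*36*10)) = 122 - 3*(-1)*(9 + 1 + 720)/(28*6) = 122 - 3*(-1)*730/(28*6) = 122 - 3/14*(-365/6) = 122 + 365/28 = 3781/28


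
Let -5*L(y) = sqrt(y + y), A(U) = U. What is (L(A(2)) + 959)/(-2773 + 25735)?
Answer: 4793/114810 ≈ 0.041747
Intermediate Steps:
L(y) = -sqrt(2)*sqrt(y)/5 (L(y) = -sqrt(y + y)/5 = -sqrt(2)*sqrt(y)/5)
(L(A(2)) + 959)/(-2773 + 25735) = (-sqrt(2)*sqrt(2)/5 + 959)/(-2773 + 25735) = (-2/5 + 959)/22962 = (4793/5)*(1/22962) = 4793/114810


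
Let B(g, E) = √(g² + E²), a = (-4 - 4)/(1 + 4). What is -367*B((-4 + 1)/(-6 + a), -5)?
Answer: -1835*√1453/38 ≈ -1840.7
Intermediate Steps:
a = -8/5 ≈ -1.6000
B(g, E) = √(E² + g²)
-367*B((-4 + 1)/(-6 + a), -5) = -367*√((-5)² + ((-4 + 1)/(-6 - 8/5))²) = -367*√(25 + (-3/(-38/5))²) = -367*√(25 + (-3*(-5/38))²) = -367*√(25 + (15/38)²) = -367*√(25 + 225/1444) = -1835*√1453/38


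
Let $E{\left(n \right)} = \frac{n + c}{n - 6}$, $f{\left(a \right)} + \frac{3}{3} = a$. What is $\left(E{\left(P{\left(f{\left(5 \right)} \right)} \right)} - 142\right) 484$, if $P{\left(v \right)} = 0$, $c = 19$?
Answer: $- \frac{210782}{3} \approx -70261.0$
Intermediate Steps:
$f{\left(a \right)} = -1 + a$
$E{\left(n \right)} = \frac{19 + n}{-6 + n}$ ($E{\left(n \right)} = \frac{n + 19}{n - 6} = \frac{19 + n}{-6 + n}$)
$\left(E{\left(P{\left(f{\left(5 \right)} \right)} \right)} - 142\right) 484 = \left(\frac{19 + 0}{-6 + 0} - 142\right) 484 = \left(\frac{1}{-6} \cdot 19 - 142\right) 484 = \left(\left(- \frac{1}{6}\right) 19 - 142\right) 484 = \left(- \frac{19}{6} - 142\right) 484 = \left(- \frac{871}{6}\right) 484 = - \frac{210782}{3}$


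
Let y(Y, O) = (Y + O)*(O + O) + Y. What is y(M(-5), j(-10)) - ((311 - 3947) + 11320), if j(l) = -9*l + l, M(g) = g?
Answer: 4311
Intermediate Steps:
j(l) = -8*l
y(Y, O) = Y + 2*O*(O + Y) (y(Y, O) = (O + Y)*(2*O) + Y = 2*O*(O + Y) + Y = Y + 2*O*(O + Y))
y(M(-5), j(-10)) - ((311 - 3947) + 11320) = (-5 + 2*(-8*(-10))² + 2*(-8*(-10))*(-5)) - ((311 - 3947) + 11320) = (-5 + 2*80² + 2*80*(-5)) - (-3636 + 11320) = (-5 + 2*6400 - 800) - 1*7684 = (-5 + 12800 - 800) - 7684 = 11995 - 7684 = 4311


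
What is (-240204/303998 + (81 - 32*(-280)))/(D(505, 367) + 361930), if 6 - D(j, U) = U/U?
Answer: 1374102857/55013758065 ≈ 0.024977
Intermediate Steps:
D(j, U) = 5 (D(j, U) = 6 - U/U = 6 - 1*1 = 6 - 1 = 5)
(-240204/303998 + (81 - 32*(-280)))/(D(505, 367) + 361930) = (-240204/303998 + (81 - 32*(-280)))/(5 + 361930) = (-240204*1/303998 + (81 + 8960))/361935 = (-120102/151999 + 9041)*(1/361935) = (1374102857/151999)*(1/361935) = 1374102857/55013758065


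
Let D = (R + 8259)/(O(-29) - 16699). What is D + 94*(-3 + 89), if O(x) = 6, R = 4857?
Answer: 134933096/16693 ≈ 8083.2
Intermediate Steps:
D = -13116/16693 (D = (4857 + 8259)/(6 - 16699) = 13116/(-16693) = 13116*(-1/16693) = -13116/16693 ≈ -0.78572)
D + 94*(-3 + 89) = -13116/16693 + 94*(-3 + 89) = -13116/16693 + 94*86 = -13116/16693 + 8084 = 134933096/16693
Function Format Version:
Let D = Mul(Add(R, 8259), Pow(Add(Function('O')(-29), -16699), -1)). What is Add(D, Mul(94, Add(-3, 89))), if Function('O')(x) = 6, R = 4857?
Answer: Rational(134933096, 16693) ≈ 8083.2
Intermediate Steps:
D = Rational(-13116, 16693) (D = Mul(Add(4857, 8259), Pow(Add(6, -16699), -1)) = Mul(13116, Pow(-16693, -1)) = Mul(13116, Rational(-1, 16693)) = Rational(-13116, 16693) ≈ -0.78572)
Add(D, Mul(94, Add(-3, 89))) = Add(Rational(-13116, 16693), Mul(94, Add(-3, 89))) = Add(Rational(-13116, 16693), Mul(94, 86)) = Add(Rational(-13116, 16693), 8084) = Rational(134933096, 16693)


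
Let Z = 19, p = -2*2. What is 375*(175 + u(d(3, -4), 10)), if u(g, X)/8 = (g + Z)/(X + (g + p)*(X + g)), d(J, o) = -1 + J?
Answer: 61125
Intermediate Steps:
p = -4
u(g, X) = 8*(19 + g)/(X + (-4 + g)*(X + g)) (u(g, X) = 8*((g + 19)/(X + (g - 4)*(X + g))) = 8*((19 + g)/(X + (-4 + g)*(X + g))) = 8*(19 + g)/(X + (-4 + g)*(X + g)))
375*(175 + u(d(3, -4), 10)) = 375*(175 + 8*(19 + (-1 + 3))/((-1 + 3)² - 4*(-1 + 3) - 3*10 + 10*(-1 + 3))) = 375*(175 + 8*(19 + 2)/(2² - 4*2 - 30 + 10*2)) = 375*(175 + 8*21/(4 - 8 - 30 + 20)) = 375*(175 + 8*21/(-14)) = 375*(175 + 8*(-1/14)*21) = 375*(175 - 12) = 375*163 = 61125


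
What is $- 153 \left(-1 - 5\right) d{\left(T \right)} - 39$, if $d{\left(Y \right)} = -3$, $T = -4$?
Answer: $-2793$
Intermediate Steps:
$- 153 \left(-1 - 5\right) d{\left(T \right)} - 39 = - 153 \left(-1 - 5\right) \left(-3\right) - 39 = - 153 \left(\left(-6\right) \left(-3\right)\right) - 39 = \left(-153\right) 18 - 39 = -2754 - 39 = -2793$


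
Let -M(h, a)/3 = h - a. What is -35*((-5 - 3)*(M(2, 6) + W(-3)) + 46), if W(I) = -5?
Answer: 350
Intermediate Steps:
M(h, a) = -3*h + 3*a (M(h, a) = -3*(h - a) = -3*h + 3*a)
-35*((-5 - 3)*(M(2, 6) + W(-3)) + 46) = -35*((-5 - 3)*((-3*2 + 3*6) - 5) + 46) = -35*(-8*((-6 + 18) - 5) + 46) = -35*(-8*(12 - 5) + 46) = -35*(-8*7 + 46) = -35*(-56 + 46) = -35*(-10) = 350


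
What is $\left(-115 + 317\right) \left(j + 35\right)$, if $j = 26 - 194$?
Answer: $-26866$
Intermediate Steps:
$j = -168$
$\left(-115 + 317\right) \left(j + 35\right) = \left(-115 + 317\right) \left(-168 + 35\right) = 202 \left(-133\right) = -26866$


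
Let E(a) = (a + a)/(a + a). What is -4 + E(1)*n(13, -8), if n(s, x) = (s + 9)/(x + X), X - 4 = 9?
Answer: ⅖ ≈ 0.40000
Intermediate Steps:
X = 13 (X = 4 + 9 = 13)
n(s, x) = (9 + s)/(13 + x) (n(s, x) = (s + 9)/(x + 13) = (9 + s)/(13 + x))
E(a) = 1 (E(a) = (2*a)/((2*a)) = (2*a)*(1/(2*a)) = 1)
-4 + E(1)*n(13, -8) = -4 + 1*((9 + 13)/(13 - 8)) = -4 + 1*(22/5) = -4 + 22/5 = ⅖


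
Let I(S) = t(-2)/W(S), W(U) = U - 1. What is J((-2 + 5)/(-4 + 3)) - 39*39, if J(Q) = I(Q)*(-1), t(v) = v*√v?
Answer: -1521 - I*√2/2 ≈ -1521.0 - 0.70711*I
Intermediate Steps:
t(v) = v^(3/2)
W(U) = -1 + U
I(S) = -2*I*√2/(-1 + S) (I(S) = (-2)^(3/2)/(-1 + S) = (-2*I*√2)/(-1 + S) = -2*I*√2/(-1 + S))
J(Q) = 2*I*√2/(-1 + Q) (J(Q) = -2*I*√2/(-1 + Q)*(-1) = 2*I*√2/(-1 + Q))
J((-2 + 5)/(-4 + 3)) - 39*39 = 2*I*√2/(-1 + (-2 + 5)/(-4 + 3)) - 39*39 = 2*I*√2/(-1 + 3/(-1)) - 1521 = 2*I*√2/(-1 + 3*(-1)) - 1521 = 2*I*√2/(-1 - 3) - 1521 = 2*I*√2/(-4) - 1521 = 2*I*√2*(-¼) - 1521 = -I*√2/2 - 1521 = -1521 - I*√2/2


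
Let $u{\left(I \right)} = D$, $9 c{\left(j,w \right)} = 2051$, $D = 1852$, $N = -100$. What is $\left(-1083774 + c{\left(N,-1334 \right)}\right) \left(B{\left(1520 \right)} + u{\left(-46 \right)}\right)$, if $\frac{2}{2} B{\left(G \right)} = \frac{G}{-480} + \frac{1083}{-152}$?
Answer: $- \frac{431044394915}{216} \approx -1.9956 \cdot 10^{9}$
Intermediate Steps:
$B{\left(G \right)} = - \frac{57}{8} - \frac{G}{480}$ ($B{\left(G \right)} = \frac{G}{-480} + \frac{1083}{-152} = G \left(- \frac{1}{480}\right) + 1083 \left(- \frac{1}{152}\right) = - \frac{G}{480} - \frac{57}{8} = - \frac{57}{8} - \frac{G}{480}$)
$c{\left(j,w \right)} = \frac{2051}{9}$ ($c{\left(j,w \right)} = \frac{1}{9} \cdot 2051 = \frac{2051}{9}$)
$u{\left(I \right)} = 1852$
$\left(-1083774 + c{\left(N,-1334 \right)}\right) \left(B{\left(1520 \right)} + u{\left(-46 \right)}\right) = \left(-1083774 + \frac{2051}{9}\right) \left(\left(- \frac{57}{8} - \frac{19}{6}\right) + 1852\right) = - \frac{9751915 \left(\left(- \frac{57}{8} - \frac{19}{6}\right) + 1852\right)}{9} = - \frac{9751915 \left(- \frac{247}{24} + 1852\right)}{9} = \left(- \frac{9751915}{9}\right) \frac{44201}{24} = - \frac{431044394915}{216}$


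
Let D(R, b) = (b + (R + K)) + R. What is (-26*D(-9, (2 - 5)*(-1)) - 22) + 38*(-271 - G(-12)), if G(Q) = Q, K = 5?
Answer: -9604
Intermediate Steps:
D(R, b) = 5 + b + 2*R (D(R, b) = (b + (R + 5)) + R = (b + (5 + R)) + R = (5 + R + b) + R = 5 + b + 2*R)
(-26*D(-9, (2 - 5)*(-1)) - 22) + 38*(-271 - G(-12)) = (-26*(5 + (2 - 5)*(-1) + 2*(-9)) - 22) + 38*(-271 - 1*(-12)) = (-26*(5 - 3*(-1) - 18) - 22) + 38*(-271 + 12) = (-26*(5 + 3 - 18) - 22) + 38*(-259) = (-26*(-10) - 22) - 9842 = (260 - 22) - 9842 = 238 - 9842 = -9604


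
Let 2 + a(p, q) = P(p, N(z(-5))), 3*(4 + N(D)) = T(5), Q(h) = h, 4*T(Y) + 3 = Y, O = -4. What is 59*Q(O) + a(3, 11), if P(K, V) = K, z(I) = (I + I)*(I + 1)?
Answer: -235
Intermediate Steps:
z(I) = 2*I*(1 + I) (z(I) = (2*I)*(1 + I) = 2*I*(1 + I))
T(Y) = -3/4 + Y/4
N(D) = -23/6 (N(D) = -4 + (-3/4 + (1/4)*5)/3 = -4 + (-3/4 + 5/4)/3 = -4 + (1/3)*(1/2) = -4 + 1/6 = -23/6)
a(p, q) = -2 + p
59*Q(O) + a(3, 11) = 59*(-4) + (-2 + 3) = -236 + 1 = -235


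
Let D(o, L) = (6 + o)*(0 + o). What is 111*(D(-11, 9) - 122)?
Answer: -7437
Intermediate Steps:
D(o, L) = o*(6 + o) (D(o, L) = (6 + o)*o = o*(6 + o))
111*(D(-11, 9) - 122) = 111*(-11*(6 - 11) - 122) = 111*(-11*(-5) - 122) = 111*(55 - 122) = 111*(-67) = -7437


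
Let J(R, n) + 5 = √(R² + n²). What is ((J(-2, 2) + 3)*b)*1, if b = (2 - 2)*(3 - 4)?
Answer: 0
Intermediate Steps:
J(R, n) = -5 + √(R² + n²)
b = 0 (b = 0*(-1) = 0)
((J(-2, 2) + 3)*b)*1 = (((-5 + √((-2)² + 2²)) + 3)*0)*1 = (((-5 + √(4 + 4)) + 3)*0)*1 = (((-5 + √8) + 3)*0)*1 = (((-5 + 2*√2) + 3)*0)*1 = ((-2 + 2*√2)*0)*1 = 0*1 = 0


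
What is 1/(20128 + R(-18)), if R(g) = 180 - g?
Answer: 1/20326 ≈ 4.9198e-5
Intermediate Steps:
1/(20128 + R(-18)) = 1/(20128 + (180 - 1*(-18))) = 1/(20128 + (180 + 18)) = 1/(20128 + 198) = 1/20326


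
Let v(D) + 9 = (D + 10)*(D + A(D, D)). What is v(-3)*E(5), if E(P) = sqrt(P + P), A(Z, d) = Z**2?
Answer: 33*sqrt(10) ≈ 104.36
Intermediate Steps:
v(D) = -9 + (10 + D)*(D + D**2) (v(D) = -9 + (D + 10)*(D + D**2) = -9 + (10 + D)*(D + D**2))
E(P) = sqrt(2)*sqrt(P) (E(P) = sqrt(2*P) = sqrt(2)*sqrt(P))
v(-3)*E(5) = (-9 + (-3)**3 + 10*(-3) + 11*(-3)**2)*(sqrt(2)*sqrt(5)) = (-9 - 27 - 30 + 11*9)*sqrt(10) = (-9 - 27 - 30 + 99)*sqrt(10) = 33*sqrt(10)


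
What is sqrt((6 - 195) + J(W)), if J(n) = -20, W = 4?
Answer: I*sqrt(209) ≈ 14.457*I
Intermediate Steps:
sqrt((6 - 195) + J(W)) = sqrt((6 - 195) - 20) = sqrt(-189 - 20) = sqrt(-209) = I*sqrt(209)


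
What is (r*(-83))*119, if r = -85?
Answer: 839545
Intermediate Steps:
(r*(-83))*119 = -85*(-83)*119 = 7055*119 = 839545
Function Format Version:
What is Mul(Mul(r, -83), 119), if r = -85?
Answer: 839545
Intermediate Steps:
Mul(Mul(r, -83), 119) = Mul(Mul(-85, -83), 119) = Mul(7055, 119) = 839545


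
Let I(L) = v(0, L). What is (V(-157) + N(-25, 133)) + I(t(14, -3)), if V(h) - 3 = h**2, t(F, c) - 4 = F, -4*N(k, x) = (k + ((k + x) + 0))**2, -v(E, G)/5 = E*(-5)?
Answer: 91719/4 ≈ 22930.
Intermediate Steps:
v(E, G) = 25*E (v(E, G) = -5*E*(-5) = -(-25)*E = 25*E)
N(k, x) = -(x + 2*k)**2/4 (N(k, x) = -(k + ((k + x) + 0))**2/4 = -(k + (k + x))**2/4 = -(x + 2*k)**2/4)
t(F, c) = 4 + F
I(L) = 0 (I(L) = 25*0 = 0)
V(h) = 3 + h**2
(V(-157) + N(-25, 133)) + I(t(14, -3)) = ((3 + (-157)**2) - (133 + 2*(-25))**2/4) + 0 = ((3 + 24649) - (133 - 50)**2/4) + 0 = (24652 - 1/4*83**2) + 0 = (24652 - 1/4*6889) + 0 = (24652 - 6889/4) + 0 = 91719/4 + 0 = 91719/4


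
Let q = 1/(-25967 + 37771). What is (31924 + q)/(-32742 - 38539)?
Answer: -376830897/841400924 ≈ -0.44786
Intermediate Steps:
q = 1/11804 ≈ 8.4717e-5
(31924 + q)/(-32742 - 38539) = (31924 + 1/11804)/(-32742 - 38539) = (376830897/11804)/(-71281) = (376830897/11804)*(-1/71281) = -376830897/841400924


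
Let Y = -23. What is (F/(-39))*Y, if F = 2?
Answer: 46/39 ≈ 1.1795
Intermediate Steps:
(F/(-39))*Y = (2/(-39))*(-23) = (2*(-1/39))*(-23) = -2/39*(-23) = 46/39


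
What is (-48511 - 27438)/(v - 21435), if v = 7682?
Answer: 75949/13753 ≈ 5.5224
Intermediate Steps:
(-48511 - 27438)/(v - 21435) = (-48511 - 27438)/(7682 - 21435) = -75949/(-13753) = -75949*(-1/13753) = 75949/13753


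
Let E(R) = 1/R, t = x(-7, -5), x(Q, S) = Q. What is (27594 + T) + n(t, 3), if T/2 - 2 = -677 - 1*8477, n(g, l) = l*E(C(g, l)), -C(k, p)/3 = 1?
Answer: 9289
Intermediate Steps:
t = -7
C(k, p) = -3 (C(k, p) = -3*1 = -3)
n(g, l) = -l/3 (n(g, l) = l/(-3) = l*(-⅓) = -l/3)
T = -18304 (T = 4 + 2*(-677 - 1*8477) = 4 + 2*(-677 - 8477) = 4 + 2*(-9154) = 4 - 18308 = -18304)
(27594 + T) + n(t, 3) = (27594 - 18304) - ⅓*3 = 9290 - 1 = 9289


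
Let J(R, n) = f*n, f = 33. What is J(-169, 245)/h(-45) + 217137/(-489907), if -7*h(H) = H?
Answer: 1847767700/1469721 ≈ 1257.2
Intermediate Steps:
h(H) = -H/7
J(R, n) = 33*n
J(-169, 245)/h(-45) + 217137/(-489907) = (33*245)/((-⅐*(-45))) + 217137/(-489907) = 8085/(45/7) + 217137*(-1/489907) = 8085*(7/45) - 217137/489907 = 3773/3 - 217137/489907 = 1847767700/1469721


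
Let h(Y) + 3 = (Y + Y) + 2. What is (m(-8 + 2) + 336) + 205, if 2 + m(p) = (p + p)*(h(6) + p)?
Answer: 479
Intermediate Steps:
h(Y) = -1 + 2*Y (h(Y) = -3 + ((Y + Y) + 2) = -3 + (2*Y + 2) = -3 + (2 + 2*Y) = -1 + 2*Y)
m(p) = -2 + 2*p*(11 + p) (m(p) = -2 + (p + p)*((-1 + 2*6) + p) = -2 + (2*p)*((-1 + 12) + p) = -2 + (2*p)*(11 + p) = -2 + 2*p*(11 + p))
(m(-8 + 2) + 336) + 205 = ((-2 + 2*(-8 + 2)**2 + 22*(-8 + 2)) + 336) + 205 = ((-2 + 2*(-6)**2 + 22*(-6)) + 336) + 205 = ((-2 + 2*36 - 132) + 336) + 205 = ((-2 + 72 - 132) + 336) + 205 = (-62 + 336) + 205 = 274 + 205 = 479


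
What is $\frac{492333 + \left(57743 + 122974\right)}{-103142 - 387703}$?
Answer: $- \frac{44870}{32723} \approx -1.3712$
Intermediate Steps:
$\frac{492333 + \left(57743 + 122974\right)}{-103142 - 387703} = \frac{492333 + 180717}{-490845} = 673050 \left(- \frac{1}{490845}\right) = - \frac{44870}{32723}$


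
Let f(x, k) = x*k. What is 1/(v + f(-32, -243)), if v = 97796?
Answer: 1/105572 ≈ 9.4722e-6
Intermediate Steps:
f(x, k) = k*x
1/(v + f(-32, -243)) = 1/(97796 - 243*(-32)) = 1/(97796 + 7776) = 1/105572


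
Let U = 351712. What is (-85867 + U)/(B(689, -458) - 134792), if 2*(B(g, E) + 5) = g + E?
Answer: -531690/269363 ≈ -1.9739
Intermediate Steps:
B(g, E) = -5 + E/2 + g/2 (B(g, E) = -5 + (g + E)/2 = -5 + (E + g)/2 = -5 + (E/2 + g/2) = -5 + E/2 + g/2)
(-85867 + U)/(B(689, -458) - 134792) = (-85867 + 351712)/((-5 + (1/2)*(-458) + (1/2)*689) - 134792) = 265845/((-5 - 229 + 689/2) - 134792) = 265845/(221/2 - 134792) = 265845/(-269363/2) = 265845*(-2/269363) = -531690/269363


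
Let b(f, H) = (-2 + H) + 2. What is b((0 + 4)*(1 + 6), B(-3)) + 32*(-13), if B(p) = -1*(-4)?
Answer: -412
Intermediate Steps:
B(p) = 4
b(f, H) = H
b((0 + 4)*(1 + 6), B(-3)) + 32*(-13) = 4 + 32*(-13) = 4 - 416 = -412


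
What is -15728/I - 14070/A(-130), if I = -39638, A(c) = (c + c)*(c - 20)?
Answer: 928089/25764700 ≈ 0.036022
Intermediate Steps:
A(c) = 2*c*(-20 + c) (A(c) = (2*c)*(-20 + c) = 2*c*(-20 + c))
-15728/I - 14070/A(-130) = -15728/(-39638) - 14070*(-1/(260*(-20 - 130))) = -15728*(-1/39638) - 14070/(2*(-130)*(-150)) = 7864/19819 - 14070/39000 = 7864/19819 - 14070*1/39000 = 7864/19819 - 469/1300 = 928089/25764700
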